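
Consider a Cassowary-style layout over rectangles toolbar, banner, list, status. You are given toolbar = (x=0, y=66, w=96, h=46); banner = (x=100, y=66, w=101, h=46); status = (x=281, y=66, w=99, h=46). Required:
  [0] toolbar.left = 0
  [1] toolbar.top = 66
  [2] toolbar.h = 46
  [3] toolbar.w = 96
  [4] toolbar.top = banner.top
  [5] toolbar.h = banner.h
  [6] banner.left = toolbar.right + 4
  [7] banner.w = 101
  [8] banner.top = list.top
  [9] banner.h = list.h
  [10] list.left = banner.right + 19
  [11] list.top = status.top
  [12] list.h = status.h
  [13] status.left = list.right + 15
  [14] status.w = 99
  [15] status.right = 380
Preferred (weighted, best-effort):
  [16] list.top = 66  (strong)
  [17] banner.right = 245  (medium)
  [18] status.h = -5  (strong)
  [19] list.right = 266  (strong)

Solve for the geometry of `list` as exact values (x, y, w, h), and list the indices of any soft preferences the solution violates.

1. list.y = 66  [banner.top = list.top]
2. list.h = 46  [banner.h = list.h]
3. list.x = 220  [list.left = banner.right + 19]
4. list.w = 46  [status.left = list.right + 15]

list = (x=220, y=66, w=46, h=46)
violated soft preferences: 17, 18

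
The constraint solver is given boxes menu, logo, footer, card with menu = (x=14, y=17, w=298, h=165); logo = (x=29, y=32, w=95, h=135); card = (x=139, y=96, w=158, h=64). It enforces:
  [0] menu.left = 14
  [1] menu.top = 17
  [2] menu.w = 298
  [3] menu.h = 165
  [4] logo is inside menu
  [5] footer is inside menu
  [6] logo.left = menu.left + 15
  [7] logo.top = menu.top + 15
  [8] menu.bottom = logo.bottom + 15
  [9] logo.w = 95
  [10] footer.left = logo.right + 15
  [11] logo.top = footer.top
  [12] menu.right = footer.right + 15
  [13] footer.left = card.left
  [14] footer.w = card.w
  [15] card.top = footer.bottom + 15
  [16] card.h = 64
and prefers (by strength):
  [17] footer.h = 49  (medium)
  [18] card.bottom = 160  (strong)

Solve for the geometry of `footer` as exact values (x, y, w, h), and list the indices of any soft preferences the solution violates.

footer = (x=139, y=32, w=158, h=49)
violated soft preferences: none

1. footer.x = 139  [footer.left = logo.right + 15]
2. footer.y = 32  [logo.top = footer.top]
3. footer.w = 158  [menu.right = footer.right + 15]
4. footer.h = 49  [card.top = footer.bottom + 15]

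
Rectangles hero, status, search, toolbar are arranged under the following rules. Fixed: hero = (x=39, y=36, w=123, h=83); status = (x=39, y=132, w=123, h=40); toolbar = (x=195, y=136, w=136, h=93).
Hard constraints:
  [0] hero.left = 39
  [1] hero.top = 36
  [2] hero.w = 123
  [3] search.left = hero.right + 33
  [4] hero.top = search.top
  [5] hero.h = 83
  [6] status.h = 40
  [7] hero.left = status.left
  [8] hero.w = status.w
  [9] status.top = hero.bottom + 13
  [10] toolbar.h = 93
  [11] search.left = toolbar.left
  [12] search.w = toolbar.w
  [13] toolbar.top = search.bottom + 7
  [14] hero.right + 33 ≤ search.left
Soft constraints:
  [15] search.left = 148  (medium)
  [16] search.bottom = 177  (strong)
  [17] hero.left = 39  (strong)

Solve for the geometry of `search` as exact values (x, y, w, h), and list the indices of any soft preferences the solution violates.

1. search.x = 195  [search.left = hero.right + 33]
2. search.y = 36  [hero.top = search.top]
3. search.w = 136  [search.w = toolbar.w]
4. search.h = 93  [toolbar.top = search.bottom + 7]

search = (x=195, y=36, w=136, h=93)
violated soft preferences: 15, 16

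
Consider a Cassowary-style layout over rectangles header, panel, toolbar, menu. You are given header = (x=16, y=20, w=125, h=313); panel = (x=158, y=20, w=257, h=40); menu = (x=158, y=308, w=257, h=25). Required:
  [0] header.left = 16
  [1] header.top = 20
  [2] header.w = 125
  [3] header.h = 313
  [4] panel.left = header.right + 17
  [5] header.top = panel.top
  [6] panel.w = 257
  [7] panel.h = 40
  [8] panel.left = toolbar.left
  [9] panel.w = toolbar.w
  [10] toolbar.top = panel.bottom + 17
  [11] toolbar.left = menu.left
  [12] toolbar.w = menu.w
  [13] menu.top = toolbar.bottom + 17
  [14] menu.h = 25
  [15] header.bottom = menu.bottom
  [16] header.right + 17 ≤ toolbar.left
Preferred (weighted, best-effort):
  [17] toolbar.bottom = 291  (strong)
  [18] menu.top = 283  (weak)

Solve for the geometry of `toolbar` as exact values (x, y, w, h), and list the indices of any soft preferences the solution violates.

toolbar = (x=158, y=77, w=257, h=214)
violated soft preferences: 18

1. toolbar.x = 158  [panel.left = toolbar.left]
2. toolbar.w = 257  [panel.w = toolbar.w]
3. toolbar.y = 77  [toolbar.top = panel.bottom + 17]
4. toolbar.h = 214  [menu.top = toolbar.bottom + 17]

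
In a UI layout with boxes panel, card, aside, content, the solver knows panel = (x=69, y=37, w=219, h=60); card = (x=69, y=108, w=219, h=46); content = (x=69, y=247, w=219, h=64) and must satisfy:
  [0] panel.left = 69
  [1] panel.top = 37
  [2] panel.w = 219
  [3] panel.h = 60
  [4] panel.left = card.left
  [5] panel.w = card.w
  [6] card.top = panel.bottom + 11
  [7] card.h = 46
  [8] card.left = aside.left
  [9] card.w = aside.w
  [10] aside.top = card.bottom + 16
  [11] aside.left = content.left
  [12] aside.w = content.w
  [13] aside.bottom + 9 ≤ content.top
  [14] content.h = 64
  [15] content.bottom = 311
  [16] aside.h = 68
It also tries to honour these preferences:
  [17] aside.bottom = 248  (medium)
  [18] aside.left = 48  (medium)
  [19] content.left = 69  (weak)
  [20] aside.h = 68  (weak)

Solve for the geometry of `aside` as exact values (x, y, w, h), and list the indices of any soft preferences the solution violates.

aside = (x=69, y=170, w=219, h=68)
violated soft preferences: 17, 18

1. aside.x = 69  [card.left = aside.left]
2. aside.w = 219  [card.w = aside.w]
3. aside.y = 170  [aside.top = card.bottom + 16]
4. aside.h = 68  [aside.h = 68]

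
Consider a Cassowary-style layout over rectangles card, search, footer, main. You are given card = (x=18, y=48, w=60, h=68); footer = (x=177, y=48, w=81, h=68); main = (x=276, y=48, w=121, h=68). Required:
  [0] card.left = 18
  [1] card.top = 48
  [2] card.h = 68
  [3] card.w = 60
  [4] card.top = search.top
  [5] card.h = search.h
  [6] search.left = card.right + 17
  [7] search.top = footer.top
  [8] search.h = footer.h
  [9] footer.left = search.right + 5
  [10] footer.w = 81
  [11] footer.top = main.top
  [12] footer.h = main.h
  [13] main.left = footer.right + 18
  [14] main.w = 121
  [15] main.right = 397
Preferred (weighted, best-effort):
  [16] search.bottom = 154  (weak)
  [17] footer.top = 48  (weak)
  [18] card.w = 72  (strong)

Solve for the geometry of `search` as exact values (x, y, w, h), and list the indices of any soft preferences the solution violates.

search = (x=95, y=48, w=77, h=68)
violated soft preferences: 16, 18

1. search.y = 48  [card.top = search.top]
2. search.h = 68  [card.h = search.h]
3. search.x = 95  [search.left = card.right + 17]
4. search.w = 77  [footer.left = search.right + 5]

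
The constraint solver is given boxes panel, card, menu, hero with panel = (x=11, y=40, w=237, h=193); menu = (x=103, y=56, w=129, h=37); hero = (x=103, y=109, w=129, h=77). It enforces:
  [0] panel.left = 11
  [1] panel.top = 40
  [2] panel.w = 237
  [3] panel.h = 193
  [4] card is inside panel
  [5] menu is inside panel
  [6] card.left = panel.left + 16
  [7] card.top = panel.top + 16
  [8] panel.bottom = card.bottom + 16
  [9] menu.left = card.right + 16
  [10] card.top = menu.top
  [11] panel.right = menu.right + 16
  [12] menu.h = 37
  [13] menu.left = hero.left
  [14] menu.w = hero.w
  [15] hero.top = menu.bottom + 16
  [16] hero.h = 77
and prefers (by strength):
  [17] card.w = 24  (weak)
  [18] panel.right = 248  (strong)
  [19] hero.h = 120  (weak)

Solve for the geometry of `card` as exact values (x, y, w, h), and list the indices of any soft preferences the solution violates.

card = (x=27, y=56, w=60, h=161)
violated soft preferences: 17, 19

1. card.x = 27  [card.left = panel.left + 16]
2. card.y = 56  [card.top = panel.top + 16]
3. card.h = 161  [panel.bottom = card.bottom + 16]
4. card.w = 60  [menu.left = card.right + 16]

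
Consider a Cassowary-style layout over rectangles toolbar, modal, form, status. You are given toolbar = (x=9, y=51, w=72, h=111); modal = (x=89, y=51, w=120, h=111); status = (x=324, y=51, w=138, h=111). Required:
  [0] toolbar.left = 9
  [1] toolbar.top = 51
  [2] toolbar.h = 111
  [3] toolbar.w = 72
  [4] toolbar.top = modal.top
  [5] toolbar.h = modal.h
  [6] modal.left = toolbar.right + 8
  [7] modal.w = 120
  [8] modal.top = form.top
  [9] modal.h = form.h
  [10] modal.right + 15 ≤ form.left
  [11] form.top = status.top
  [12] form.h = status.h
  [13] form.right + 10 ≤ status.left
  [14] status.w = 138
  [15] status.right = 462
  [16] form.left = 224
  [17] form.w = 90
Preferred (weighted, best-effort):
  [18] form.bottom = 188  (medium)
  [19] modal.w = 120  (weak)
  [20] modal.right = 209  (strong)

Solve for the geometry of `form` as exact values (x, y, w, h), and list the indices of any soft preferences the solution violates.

form = (x=224, y=51, w=90, h=111)
violated soft preferences: 18

1. form.y = 51  [modal.top = form.top]
2. form.h = 111  [modal.h = form.h]
3. form.x = 224  [form.left = 224]
4. form.w = 90  [form.w = 90]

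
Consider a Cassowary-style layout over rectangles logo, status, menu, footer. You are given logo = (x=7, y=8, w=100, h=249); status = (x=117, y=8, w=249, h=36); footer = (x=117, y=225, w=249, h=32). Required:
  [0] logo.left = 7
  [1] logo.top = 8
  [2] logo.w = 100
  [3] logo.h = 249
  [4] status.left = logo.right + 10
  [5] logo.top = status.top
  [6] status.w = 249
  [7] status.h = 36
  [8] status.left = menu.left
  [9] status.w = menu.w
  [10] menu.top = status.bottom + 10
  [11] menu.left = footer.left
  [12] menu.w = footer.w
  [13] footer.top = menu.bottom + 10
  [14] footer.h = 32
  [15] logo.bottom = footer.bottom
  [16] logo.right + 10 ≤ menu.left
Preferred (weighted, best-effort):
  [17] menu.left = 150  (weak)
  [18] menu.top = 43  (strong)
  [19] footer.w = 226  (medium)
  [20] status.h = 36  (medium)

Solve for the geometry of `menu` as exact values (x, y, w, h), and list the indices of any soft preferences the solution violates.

1. menu.x = 117  [status.left = menu.left]
2. menu.w = 249  [status.w = menu.w]
3. menu.y = 54  [menu.top = status.bottom + 10]
4. menu.h = 161  [footer.top = menu.bottom + 10]

menu = (x=117, y=54, w=249, h=161)
violated soft preferences: 17, 18, 19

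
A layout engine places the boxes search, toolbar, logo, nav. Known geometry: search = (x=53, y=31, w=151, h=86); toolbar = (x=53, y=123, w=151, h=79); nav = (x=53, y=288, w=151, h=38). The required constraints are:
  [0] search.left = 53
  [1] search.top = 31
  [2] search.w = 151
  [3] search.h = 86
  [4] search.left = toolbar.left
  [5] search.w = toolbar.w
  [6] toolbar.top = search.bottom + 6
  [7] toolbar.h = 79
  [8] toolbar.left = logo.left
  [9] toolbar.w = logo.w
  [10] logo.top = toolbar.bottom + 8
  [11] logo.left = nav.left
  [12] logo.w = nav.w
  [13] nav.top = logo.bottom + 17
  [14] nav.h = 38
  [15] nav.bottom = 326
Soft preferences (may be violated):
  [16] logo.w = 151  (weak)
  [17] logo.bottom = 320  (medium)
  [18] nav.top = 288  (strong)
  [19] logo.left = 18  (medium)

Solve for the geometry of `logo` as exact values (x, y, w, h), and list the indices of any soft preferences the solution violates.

logo = (x=53, y=210, w=151, h=61)
violated soft preferences: 17, 19

1. logo.x = 53  [toolbar.left = logo.left]
2. logo.w = 151  [toolbar.w = logo.w]
3. logo.y = 210  [logo.top = toolbar.bottom + 8]
4. logo.h = 61  [nav.top = logo.bottom + 17]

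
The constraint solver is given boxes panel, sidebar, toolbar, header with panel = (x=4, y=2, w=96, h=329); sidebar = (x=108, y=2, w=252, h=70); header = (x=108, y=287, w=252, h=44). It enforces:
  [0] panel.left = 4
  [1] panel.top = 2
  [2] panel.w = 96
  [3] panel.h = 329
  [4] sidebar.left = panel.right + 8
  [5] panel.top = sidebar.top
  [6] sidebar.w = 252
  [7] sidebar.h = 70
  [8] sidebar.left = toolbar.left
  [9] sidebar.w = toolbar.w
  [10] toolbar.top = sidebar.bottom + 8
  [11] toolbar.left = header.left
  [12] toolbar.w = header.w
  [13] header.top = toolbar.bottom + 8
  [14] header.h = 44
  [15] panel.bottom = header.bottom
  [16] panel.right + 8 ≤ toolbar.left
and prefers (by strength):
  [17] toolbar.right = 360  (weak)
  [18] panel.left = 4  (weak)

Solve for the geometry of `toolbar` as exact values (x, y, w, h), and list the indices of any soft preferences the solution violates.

toolbar = (x=108, y=80, w=252, h=199)
violated soft preferences: none

1. toolbar.x = 108  [sidebar.left = toolbar.left]
2. toolbar.w = 252  [sidebar.w = toolbar.w]
3. toolbar.y = 80  [toolbar.top = sidebar.bottom + 8]
4. toolbar.h = 199  [header.top = toolbar.bottom + 8]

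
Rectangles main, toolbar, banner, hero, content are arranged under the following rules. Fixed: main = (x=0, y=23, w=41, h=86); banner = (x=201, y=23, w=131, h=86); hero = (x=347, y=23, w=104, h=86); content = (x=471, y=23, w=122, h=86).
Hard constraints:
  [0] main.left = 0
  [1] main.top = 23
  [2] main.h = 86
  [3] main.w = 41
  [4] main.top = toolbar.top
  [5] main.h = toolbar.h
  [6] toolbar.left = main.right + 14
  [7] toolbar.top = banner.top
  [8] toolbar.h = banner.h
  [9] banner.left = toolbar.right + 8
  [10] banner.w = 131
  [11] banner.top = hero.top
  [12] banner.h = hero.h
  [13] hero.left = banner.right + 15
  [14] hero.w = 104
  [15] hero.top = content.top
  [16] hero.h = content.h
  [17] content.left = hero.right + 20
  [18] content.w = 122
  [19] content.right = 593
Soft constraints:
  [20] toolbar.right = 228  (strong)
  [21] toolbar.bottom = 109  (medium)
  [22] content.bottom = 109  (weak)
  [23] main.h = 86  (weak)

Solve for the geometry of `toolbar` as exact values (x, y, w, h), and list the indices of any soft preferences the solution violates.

1. toolbar.y = 23  [main.top = toolbar.top]
2. toolbar.h = 86  [main.h = toolbar.h]
3. toolbar.x = 55  [toolbar.left = main.right + 14]
4. toolbar.w = 138  [banner.left = toolbar.right + 8]

toolbar = (x=55, y=23, w=138, h=86)
violated soft preferences: 20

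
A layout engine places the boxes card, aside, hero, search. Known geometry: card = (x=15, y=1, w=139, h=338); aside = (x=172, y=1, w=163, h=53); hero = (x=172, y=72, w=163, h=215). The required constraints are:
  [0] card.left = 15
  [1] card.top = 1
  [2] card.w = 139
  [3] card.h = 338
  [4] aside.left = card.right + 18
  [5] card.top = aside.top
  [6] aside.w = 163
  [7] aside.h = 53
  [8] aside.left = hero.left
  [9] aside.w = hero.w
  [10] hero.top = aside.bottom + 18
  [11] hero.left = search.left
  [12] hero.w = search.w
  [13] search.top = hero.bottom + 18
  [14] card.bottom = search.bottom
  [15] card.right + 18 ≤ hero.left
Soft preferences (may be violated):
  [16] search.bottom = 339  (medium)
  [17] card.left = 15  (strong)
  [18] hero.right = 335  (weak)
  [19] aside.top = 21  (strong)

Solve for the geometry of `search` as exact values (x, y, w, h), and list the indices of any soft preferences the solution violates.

1. search.x = 172  [hero.left = search.left]
2. search.w = 163  [hero.w = search.w]
3. search.y = 305  [search.top = hero.bottom + 18]
4. search.h = 34  [card.bottom = search.bottom]

search = (x=172, y=305, w=163, h=34)
violated soft preferences: 19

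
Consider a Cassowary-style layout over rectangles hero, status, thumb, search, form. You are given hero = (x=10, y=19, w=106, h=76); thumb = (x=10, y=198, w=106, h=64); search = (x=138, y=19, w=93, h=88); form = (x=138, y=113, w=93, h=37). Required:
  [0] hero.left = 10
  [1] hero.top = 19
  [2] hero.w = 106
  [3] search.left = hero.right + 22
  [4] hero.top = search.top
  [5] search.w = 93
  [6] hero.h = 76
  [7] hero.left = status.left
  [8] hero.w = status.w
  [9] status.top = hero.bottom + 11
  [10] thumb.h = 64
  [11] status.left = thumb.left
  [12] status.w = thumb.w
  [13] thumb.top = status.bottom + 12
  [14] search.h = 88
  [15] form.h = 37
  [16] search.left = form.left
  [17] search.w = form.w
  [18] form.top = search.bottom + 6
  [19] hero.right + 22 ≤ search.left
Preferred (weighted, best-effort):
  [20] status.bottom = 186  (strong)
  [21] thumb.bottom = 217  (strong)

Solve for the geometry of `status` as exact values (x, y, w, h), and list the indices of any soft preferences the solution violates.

status = (x=10, y=106, w=106, h=80)
violated soft preferences: 21

1. status.x = 10  [hero.left = status.left]
2. status.w = 106  [hero.w = status.w]
3. status.y = 106  [status.top = hero.bottom + 11]
4. status.h = 80  [thumb.top = status.bottom + 12]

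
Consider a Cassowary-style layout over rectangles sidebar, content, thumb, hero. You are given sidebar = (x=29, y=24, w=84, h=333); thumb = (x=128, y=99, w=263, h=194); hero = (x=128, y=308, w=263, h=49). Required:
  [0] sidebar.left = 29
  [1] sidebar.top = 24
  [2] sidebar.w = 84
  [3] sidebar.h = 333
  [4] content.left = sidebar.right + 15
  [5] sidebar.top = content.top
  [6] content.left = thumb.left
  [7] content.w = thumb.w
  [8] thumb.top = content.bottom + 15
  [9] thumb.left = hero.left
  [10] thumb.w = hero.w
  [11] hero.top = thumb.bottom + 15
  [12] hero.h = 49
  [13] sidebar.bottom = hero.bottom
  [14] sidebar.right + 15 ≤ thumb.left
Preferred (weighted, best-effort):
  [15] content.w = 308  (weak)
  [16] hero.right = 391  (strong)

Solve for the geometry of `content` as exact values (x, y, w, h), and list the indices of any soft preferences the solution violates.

content = (x=128, y=24, w=263, h=60)
violated soft preferences: 15

1. content.x = 128  [content.left = sidebar.right + 15]
2. content.y = 24  [sidebar.top = content.top]
3. content.w = 263  [content.w = thumb.w]
4. content.h = 60  [thumb.top = content.bottom + 15]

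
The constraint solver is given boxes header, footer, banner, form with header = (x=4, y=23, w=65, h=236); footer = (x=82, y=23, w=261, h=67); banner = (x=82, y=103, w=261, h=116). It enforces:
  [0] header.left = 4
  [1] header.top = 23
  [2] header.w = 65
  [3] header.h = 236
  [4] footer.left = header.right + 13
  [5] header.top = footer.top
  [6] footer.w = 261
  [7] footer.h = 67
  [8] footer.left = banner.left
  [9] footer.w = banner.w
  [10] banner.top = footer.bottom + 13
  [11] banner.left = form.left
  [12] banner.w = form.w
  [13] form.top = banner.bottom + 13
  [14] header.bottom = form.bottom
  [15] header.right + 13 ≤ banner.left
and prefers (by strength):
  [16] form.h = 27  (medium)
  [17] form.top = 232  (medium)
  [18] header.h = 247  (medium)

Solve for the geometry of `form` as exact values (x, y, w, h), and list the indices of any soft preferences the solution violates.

1. form.x = 82  [banner.left = form.left]
2. form.w = 261  [banner.w = form.w]
3. form.y = 232  [form.top = banner.bottom + 13]
4. form.h = 27  [header.bottom = form.bottom]

form = (x=82, y=232, w=261, h=27)
violated soft preferences: 18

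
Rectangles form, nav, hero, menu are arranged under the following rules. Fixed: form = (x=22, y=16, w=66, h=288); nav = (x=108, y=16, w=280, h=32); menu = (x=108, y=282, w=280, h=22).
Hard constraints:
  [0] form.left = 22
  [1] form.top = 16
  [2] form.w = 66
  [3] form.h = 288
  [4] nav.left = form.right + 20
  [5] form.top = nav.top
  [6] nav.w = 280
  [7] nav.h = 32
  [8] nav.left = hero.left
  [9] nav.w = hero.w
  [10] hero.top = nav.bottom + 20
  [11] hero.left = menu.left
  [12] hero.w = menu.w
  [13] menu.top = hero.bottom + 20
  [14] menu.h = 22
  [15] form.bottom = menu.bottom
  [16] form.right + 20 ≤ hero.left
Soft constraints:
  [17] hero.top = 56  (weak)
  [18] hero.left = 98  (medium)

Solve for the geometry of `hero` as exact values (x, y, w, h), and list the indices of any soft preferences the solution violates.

hero = (x=108, y=68, w=280, h=194)
violated soft preferences: 17, 18

1. hero.x = 108  [nav.left = hero.left]
2. hero.w = 280  [nav.w = hero.w]
3. hero.y = 68  [hero.top = nav.bottom + 20]
4. hero.h = 194  [menu.top = hero.bottom + 20]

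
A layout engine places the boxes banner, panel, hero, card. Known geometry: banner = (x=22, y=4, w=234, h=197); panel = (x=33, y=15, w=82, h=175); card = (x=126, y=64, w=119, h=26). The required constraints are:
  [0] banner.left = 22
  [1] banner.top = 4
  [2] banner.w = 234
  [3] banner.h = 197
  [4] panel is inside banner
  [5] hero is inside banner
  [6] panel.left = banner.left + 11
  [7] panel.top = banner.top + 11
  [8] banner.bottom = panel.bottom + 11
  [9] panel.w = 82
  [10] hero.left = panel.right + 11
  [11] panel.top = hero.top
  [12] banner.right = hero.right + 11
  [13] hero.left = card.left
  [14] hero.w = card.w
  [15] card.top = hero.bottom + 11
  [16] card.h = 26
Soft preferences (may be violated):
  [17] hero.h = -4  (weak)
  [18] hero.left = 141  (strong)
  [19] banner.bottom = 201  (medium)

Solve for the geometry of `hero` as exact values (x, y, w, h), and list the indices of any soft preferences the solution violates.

1. hero.x = 126  [hero.left = panel.right + 11]
2. hero.y = 15  [panel.top = hero.top]
3. hero.w = 119  [banner.right = hero.right + 11]
4. hero.h = 38  [card.top = hero.bottom + 11]

hero = (x=126, y=15, w=119, h=38)
violated soft preferences: 17, 18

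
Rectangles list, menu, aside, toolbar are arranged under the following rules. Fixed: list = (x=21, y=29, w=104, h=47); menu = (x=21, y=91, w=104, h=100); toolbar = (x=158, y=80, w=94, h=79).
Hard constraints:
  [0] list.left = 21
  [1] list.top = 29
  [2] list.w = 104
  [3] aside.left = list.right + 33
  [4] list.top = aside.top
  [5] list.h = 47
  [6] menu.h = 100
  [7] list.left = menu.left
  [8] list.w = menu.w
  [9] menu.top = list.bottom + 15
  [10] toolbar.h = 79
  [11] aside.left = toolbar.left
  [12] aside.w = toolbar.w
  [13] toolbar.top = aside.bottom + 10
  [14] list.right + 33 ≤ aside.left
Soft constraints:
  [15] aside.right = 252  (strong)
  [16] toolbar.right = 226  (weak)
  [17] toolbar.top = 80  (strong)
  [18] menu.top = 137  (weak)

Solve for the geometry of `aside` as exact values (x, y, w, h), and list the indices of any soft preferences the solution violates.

aside = (x=158, y=29, w=94, h=41)
violated soft preferences: 16, 18

1. aside.x = 158  [aside.left = list.right + 33]
2. aside.y = 29  [list.top = aside.top]
3. aside.w = 94  [aside.w = toolbar.w]
4. aside.h = 41  [toolbar.top = aside.bottom + 10]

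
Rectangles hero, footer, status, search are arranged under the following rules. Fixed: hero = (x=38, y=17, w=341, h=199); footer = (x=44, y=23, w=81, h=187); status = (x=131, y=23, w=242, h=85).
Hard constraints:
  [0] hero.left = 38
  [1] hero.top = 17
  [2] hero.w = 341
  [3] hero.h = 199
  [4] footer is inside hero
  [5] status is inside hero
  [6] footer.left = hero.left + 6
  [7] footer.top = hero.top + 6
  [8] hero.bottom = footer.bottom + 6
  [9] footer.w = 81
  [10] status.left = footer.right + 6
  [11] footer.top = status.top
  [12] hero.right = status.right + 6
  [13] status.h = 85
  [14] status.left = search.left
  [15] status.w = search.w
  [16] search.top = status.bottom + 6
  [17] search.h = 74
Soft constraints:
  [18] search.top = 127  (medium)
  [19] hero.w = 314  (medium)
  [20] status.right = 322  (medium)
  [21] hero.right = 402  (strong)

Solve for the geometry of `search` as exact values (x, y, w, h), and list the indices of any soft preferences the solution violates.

search = (x=131, y=114, w=242, h=74)
violated soft preferences: 18, 19, 20, 21

1. search.x = 131  [status.left = search.left]
2. search.w = 242  [status.w = search.w]
3. search.y = 114  [search.top = status.bottom + 6]
4. search.h = 74  [search.h = 74]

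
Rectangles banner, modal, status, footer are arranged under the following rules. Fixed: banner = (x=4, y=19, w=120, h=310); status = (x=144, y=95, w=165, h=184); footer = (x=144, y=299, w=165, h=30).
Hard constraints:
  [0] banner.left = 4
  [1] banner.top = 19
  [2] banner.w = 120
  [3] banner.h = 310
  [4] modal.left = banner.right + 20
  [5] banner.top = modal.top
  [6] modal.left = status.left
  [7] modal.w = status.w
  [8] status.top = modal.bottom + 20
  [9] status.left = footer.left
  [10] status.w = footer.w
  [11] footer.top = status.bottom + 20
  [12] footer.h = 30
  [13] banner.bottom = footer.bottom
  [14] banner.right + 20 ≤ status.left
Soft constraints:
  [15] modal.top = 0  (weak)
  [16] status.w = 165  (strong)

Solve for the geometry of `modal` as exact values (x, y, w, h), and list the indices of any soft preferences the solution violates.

modal = (x=144, y=19, w=165, h=56)
violated soft preferences: 15

1. modal.x = 144  [modal.left = banner.right + 20]
2. modal.y = 19  [banner.top = modal.top]
3. modal.w = 165  [modal.w = status.w]
4. modal.h = 56  [status.top = modal.bottom + 20]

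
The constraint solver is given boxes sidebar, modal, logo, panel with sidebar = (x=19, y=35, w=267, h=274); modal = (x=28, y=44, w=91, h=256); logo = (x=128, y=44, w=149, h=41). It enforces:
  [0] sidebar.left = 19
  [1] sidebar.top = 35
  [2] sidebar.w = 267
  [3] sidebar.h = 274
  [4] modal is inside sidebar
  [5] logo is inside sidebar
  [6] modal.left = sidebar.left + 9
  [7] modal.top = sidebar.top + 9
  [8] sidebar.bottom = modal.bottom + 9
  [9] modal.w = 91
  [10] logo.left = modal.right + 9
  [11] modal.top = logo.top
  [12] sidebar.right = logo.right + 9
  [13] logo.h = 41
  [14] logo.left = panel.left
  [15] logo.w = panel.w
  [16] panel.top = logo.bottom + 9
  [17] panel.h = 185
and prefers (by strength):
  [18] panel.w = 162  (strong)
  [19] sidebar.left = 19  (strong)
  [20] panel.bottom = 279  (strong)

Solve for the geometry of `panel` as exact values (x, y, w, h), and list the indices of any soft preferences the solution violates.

panel = (x=128, y=94, w=149, h=185)
violated soft preferences: 18

1. panel.x = 128  [logo.left = panel.left]
2. panel.w = 149  [logo.w = panel.w]
3. panel.y = 94  [panel.top = logo.bottom + 9]
4. panel.h = 185  [panel.h = 185]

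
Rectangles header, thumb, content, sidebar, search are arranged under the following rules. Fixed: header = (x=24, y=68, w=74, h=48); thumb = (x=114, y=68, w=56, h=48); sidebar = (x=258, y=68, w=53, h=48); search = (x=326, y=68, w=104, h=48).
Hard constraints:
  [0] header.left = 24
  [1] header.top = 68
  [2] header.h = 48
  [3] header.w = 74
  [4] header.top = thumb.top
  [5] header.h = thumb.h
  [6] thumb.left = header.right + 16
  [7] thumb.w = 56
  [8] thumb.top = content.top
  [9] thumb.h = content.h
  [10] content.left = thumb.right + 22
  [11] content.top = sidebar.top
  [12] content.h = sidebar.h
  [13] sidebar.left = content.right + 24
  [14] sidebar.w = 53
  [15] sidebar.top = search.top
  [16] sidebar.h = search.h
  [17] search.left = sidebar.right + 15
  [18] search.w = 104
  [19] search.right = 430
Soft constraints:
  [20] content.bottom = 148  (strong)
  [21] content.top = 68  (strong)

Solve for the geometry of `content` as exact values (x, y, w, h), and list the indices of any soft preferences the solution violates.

content = (x=192, y=68, w=42, h=48)
violated soft preferences: 20

1. content.y = 68  [thumb.top = content.top]
2. content.h = 48  [thumb.h = content.h]
3. content.x = 192  [content.left = thumb.right + 22]
4. content.w = 42  [sidebar.left = content.right + 24]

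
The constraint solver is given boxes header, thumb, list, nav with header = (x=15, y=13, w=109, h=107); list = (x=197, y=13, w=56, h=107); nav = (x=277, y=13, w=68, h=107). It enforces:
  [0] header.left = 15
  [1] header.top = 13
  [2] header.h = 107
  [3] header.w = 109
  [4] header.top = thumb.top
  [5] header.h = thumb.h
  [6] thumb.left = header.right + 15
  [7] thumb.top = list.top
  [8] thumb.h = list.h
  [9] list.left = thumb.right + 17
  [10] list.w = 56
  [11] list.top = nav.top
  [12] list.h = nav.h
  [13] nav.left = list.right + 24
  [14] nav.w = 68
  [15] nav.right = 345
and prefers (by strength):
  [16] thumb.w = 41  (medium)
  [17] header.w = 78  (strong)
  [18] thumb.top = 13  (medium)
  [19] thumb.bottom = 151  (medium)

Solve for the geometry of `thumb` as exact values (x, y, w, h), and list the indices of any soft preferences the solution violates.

1. thumb.y = 13  [header.top = thumb.top]
2. thumb.h = 107  [header.h = thumb.h]
3. thumb.x = 139  [thumb.left = header.right + 15]
4. thumb.w = 41  [list.left = thumb.right + 17]

thumb = (x=139, y=13, w=41, h=107)
violated soft preferences: 17, 19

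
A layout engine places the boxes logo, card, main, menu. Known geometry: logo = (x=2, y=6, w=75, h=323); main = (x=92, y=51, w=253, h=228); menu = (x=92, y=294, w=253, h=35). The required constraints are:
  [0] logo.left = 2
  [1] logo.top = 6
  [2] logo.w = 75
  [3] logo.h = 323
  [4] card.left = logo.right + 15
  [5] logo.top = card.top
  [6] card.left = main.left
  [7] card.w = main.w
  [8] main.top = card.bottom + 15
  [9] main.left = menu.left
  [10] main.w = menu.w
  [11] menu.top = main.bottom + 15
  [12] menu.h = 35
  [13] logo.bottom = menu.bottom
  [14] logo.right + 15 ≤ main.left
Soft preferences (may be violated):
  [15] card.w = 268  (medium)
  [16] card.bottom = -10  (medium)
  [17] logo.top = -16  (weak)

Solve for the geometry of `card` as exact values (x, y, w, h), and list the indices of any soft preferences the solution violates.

card = (x=92, y=6, w=253, h=30)
violated soft preferences: 15, 16, 17

1. card.x = 92  [card.left = logo.right + 15]
2. card.y = 6  [logo.top = card.top]
3. card.w = 253  [card.w = main.w]
4. card.h = 30  [main.top = card.bottom + 15]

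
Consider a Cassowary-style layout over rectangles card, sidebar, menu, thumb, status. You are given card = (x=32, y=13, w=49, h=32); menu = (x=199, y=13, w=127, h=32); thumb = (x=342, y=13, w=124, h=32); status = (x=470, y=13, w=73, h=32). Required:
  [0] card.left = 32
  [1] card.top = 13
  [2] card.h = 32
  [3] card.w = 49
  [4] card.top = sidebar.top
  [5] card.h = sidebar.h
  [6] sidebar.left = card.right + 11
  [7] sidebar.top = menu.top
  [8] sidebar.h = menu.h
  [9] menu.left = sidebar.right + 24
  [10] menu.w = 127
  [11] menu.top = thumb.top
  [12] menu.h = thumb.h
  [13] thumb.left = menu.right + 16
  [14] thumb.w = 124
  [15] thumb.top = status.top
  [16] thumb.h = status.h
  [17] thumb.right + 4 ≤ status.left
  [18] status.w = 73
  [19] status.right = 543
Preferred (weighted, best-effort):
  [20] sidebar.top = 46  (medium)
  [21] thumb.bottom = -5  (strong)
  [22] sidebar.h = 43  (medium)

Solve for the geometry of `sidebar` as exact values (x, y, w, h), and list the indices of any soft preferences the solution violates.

sidebar = (x=92, y=13, w=83, h=32)
violated soft preferences: 20, 21, 22

1. sidebar.y = 13  [card.top = sidebar.top]
2. sidebar.h = 32  [card.h = sidebar.h]
3. sidebar.x = 92  [sidebar.left = card.right + 11]
4. sidebar.w = 83  [menu.left = sidebar.right + 24]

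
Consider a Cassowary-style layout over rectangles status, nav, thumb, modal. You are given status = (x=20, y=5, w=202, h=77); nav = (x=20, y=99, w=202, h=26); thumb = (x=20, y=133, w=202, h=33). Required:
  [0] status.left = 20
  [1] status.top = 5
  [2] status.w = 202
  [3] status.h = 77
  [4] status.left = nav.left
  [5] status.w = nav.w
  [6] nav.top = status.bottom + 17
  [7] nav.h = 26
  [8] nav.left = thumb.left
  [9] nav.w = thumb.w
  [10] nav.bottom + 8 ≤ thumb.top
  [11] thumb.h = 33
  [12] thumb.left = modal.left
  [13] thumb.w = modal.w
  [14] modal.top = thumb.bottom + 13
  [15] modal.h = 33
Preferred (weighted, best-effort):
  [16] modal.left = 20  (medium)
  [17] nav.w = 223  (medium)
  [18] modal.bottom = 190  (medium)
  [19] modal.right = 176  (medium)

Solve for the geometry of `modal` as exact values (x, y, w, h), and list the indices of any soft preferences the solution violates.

1. modal.x = 20  [thumb.left = modal.left]
2. modal.w = 202  [thumb.w = modal.w]
3. modal.y = 179  [modal.top = thumb.bottom + 13]
4. modal.h = 33  [modal.h = 33]

modal = (x=20, y=179, w=202, h=33)
violated soft preferences: 17, 18, 19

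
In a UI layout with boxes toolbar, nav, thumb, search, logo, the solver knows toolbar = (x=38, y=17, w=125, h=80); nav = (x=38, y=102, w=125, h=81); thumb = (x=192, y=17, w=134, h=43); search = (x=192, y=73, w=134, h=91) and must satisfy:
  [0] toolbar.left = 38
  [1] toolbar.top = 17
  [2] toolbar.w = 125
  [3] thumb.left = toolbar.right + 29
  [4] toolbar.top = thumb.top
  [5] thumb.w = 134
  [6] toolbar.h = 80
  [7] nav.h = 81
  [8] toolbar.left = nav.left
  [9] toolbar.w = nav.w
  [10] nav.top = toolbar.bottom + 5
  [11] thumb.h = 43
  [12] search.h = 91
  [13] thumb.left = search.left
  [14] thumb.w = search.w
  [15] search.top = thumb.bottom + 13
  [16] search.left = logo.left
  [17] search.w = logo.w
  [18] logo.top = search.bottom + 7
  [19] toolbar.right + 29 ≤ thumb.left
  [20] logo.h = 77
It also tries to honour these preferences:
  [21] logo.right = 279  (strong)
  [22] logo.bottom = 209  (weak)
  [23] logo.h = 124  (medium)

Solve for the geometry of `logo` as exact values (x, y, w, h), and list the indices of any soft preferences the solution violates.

logo = (x=192, y=171, w=134, h=77)
violated soft preferences: 21, 22, 23

1. logo.x = 192  [search.left = logo.left]
2. logo.w = 134  [search.w = logo.w]
3. logo.y = 171  [logo.top = search.bottom + 7]
4. logo.h = 77  [logo.h = 77]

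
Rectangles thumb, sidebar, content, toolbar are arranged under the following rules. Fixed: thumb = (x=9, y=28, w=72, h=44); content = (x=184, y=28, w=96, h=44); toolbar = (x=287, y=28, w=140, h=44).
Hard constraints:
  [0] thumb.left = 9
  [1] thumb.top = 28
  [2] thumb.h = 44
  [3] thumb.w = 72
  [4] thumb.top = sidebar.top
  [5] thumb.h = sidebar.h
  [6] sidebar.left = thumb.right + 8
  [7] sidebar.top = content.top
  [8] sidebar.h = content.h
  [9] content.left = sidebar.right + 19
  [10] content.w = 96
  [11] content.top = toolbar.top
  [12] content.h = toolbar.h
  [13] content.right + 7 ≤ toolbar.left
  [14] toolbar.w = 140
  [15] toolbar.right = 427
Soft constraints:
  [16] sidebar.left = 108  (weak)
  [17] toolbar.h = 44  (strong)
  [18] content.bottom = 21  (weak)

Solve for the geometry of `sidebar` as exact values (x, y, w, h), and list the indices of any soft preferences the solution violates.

sidebar = (x=89, y=28, w=76, h=44)
violated soft preferences: 16, 18

1. sidebar.y = 28  [thumb.top = sidebar.top]
2. sidebar.h = 44  [thumb.h = sidebar.h]
3. sidebar.x = 89  [sidebar.left = thumb.right + 8]
4. sidebar.w = 76  [content.left = sidebar.right + 19]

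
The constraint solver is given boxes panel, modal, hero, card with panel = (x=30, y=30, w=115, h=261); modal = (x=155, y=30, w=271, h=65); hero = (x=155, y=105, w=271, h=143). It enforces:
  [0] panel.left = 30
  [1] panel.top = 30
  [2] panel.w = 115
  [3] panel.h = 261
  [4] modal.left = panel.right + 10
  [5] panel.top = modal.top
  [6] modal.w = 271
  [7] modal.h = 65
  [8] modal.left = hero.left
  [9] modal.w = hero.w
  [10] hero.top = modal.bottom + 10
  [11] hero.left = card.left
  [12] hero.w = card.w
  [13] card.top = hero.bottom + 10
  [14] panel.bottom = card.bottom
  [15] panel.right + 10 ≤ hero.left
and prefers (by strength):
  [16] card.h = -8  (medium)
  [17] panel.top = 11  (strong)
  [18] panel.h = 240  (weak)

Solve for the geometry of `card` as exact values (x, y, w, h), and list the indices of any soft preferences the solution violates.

card = (x=155, y=258, w=271, h=33)
violated soft preferences: 16, 17, 18

1. card.x = 155  [hero.left = card.left]
2. card.w = 271  [hero.w = card.w]
3. card.y = 258  [card.top = hero.bottom + 10]
4. card.h = 33  [panel.bottom = card.bottom]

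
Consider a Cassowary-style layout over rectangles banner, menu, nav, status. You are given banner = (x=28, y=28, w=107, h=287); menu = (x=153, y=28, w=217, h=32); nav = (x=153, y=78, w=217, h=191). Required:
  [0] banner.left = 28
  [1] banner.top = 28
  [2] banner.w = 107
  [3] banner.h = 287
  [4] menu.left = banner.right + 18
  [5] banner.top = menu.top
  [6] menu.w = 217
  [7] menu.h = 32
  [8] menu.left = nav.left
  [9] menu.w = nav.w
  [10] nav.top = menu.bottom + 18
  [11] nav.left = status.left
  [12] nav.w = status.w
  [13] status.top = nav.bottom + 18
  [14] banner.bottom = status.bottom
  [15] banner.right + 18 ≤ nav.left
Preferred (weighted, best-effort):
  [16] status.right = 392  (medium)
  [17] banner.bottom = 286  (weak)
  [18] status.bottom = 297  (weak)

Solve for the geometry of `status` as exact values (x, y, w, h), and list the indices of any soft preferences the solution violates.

1. status.x = 153  [nav.left = status.left]
2. status.w = 217  [nav.w = status.w]
3. status.y = 287  [status.top = nav.bottom + 18]
4. status.h = 28  [banner.bottom = status.bottom]

status = (x=153, y=287, w=217, h=28)
violated soft preferences: 16, 17, 18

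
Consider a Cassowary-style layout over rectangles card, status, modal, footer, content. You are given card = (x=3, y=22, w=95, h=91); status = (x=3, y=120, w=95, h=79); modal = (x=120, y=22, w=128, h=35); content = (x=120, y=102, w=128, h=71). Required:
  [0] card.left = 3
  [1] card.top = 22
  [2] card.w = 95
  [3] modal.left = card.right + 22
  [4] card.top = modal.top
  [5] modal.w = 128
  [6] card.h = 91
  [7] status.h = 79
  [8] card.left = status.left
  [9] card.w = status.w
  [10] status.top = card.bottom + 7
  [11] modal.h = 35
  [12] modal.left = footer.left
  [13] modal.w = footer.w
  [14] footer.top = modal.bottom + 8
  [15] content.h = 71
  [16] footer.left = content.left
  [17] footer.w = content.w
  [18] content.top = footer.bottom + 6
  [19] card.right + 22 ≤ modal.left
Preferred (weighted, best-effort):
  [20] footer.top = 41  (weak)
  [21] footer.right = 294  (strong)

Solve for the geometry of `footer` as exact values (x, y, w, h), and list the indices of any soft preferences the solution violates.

footer = (x=120, y=65, w=128, h=31)
violated soft preferences: 20, 21

1. footer.x = 120  [modal.left = footer.left]
2. footer.w = 128  [modal.w = footer.w]
3. footer.y = 65  [footer.top = modal.bottom + 8]
4. footer.h = 31  [content.top = footer.bottom + 6]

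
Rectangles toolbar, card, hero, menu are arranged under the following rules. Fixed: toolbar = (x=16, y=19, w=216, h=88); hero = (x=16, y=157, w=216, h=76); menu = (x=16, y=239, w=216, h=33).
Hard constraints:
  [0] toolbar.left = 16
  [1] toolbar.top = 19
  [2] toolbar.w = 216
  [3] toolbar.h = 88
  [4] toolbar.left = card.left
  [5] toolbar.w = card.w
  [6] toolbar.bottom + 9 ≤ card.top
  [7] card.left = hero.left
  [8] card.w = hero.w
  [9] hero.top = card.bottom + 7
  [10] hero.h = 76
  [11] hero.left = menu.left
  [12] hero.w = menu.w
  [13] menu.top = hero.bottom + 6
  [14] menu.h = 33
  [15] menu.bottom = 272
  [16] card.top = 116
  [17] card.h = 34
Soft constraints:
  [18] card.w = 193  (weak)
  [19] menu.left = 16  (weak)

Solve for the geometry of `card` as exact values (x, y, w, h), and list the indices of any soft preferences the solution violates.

card = (x=16, y=116, w=216, h=34)
violated soft preferences: 18

1. card.x = 16  [toolbar.left = card.left]
2. card.w = 216  [toolbar.w = card.w]
3. card.y = 116  [card.top = 116]
4. card.h = 34  [card.h = 34]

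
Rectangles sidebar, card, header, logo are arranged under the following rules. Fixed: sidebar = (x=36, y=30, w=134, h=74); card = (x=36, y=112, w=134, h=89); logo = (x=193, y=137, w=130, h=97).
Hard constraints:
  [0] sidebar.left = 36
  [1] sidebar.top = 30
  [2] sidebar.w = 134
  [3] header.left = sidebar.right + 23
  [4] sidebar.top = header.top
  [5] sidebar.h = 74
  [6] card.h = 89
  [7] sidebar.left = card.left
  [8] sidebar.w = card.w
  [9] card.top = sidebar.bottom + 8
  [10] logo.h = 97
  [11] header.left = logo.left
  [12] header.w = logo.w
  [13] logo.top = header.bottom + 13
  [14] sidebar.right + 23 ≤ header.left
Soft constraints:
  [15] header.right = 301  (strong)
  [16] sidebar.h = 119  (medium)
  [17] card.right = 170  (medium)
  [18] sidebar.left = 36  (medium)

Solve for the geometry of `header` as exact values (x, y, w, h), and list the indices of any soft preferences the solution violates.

header = (x=193, y=30, w=130, h=94)
violated soft preferences: 15, 16

1. header.x = 193  [header.left = sidebar.right + 23]
2. header.y = 30  [sidebar.top = header.top]
3. header.w = 130  [header.w = logo.w]
4. header.h = 94  [logo.top = header.bottom + 13]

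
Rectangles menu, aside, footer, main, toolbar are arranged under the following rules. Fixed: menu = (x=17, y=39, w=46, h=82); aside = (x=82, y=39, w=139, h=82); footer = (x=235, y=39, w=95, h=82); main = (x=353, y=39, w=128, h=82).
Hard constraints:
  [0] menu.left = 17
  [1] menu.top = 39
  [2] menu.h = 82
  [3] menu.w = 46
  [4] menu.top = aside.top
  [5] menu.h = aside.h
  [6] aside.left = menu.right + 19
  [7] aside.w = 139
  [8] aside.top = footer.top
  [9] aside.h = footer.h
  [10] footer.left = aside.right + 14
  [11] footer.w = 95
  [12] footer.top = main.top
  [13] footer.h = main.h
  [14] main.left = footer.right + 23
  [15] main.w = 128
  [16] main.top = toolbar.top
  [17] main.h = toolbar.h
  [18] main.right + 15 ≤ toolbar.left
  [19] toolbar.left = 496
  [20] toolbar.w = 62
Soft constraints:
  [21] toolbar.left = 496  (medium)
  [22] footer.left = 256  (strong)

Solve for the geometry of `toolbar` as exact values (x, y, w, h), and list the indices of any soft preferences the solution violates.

1. toolbar.y = 39  [main.top = toolbar.top]
2. toolbar.h = 82  [main.h = toolbar.h]
3. toolbar.x = 496  [toolbar.left = 496]
4. toolbar.w = 62  [toolbar.w = 62]

toolbar = (x=496, y=39, w=62, h=82)
violated soft preferences: 22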